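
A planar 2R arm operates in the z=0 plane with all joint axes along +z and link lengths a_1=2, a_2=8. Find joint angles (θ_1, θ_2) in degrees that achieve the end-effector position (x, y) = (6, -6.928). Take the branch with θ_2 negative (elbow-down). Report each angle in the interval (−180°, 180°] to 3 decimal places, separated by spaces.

0.006 -60.006

cos θ_2 = (83.9972−2²−8²)/(2·2·8) = 0.4999; θ_2 = -60.0058° (elbow-down)
β = atan2(-6.9280,6.0000) = -49.1058°; ψ = atan2(-6.9286,5.9993) = -49.1116°
θ_1 = β − ψ = 0.0058°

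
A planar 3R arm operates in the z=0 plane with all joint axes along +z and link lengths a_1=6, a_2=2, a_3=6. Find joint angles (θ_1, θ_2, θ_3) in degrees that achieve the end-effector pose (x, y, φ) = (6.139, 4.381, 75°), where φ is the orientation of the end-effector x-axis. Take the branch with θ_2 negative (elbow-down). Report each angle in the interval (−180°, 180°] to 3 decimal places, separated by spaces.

-0.000 -134.987 -150.012

wrist centre = target − a_3·(cos φ, sin φ) = (4.5861, -1.4146)
cos θ_2 = (23.0331−6²−2²)/(2·6·2) = -0.7070; θ_2 = -134.9875° (elbow-down)
β = atan2(-1.4146,4.5861) = -17.1421°; ψ = atan2(-1.4145,4.5861) = -17.1417°
θ_1 = β − ψ = -0.0004°
θ_3 = φ − θ_1 − θ_2 = -150.0121° (wrapped to (-180°,180°])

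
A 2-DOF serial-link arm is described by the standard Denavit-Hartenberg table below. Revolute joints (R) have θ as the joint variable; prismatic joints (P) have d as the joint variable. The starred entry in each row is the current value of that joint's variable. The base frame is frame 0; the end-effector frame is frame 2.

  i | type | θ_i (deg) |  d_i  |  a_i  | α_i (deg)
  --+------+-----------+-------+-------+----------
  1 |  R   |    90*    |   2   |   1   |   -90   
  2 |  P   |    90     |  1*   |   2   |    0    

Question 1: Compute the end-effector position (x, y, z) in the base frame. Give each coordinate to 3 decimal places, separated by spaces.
after link 1: o_1 = (0.0000, 1.0000, 2.0000)
after link 2: o_2 = (-1.0000, 1.0000, 0.0000)

-1.000 1.000 0.000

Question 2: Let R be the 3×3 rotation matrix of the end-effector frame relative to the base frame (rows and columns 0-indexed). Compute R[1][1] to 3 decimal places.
End-effector y-axis (col 1 of R) = (-0.0000,-1.0000,-0.0000)
R[1][1] = -1.0000

-1.000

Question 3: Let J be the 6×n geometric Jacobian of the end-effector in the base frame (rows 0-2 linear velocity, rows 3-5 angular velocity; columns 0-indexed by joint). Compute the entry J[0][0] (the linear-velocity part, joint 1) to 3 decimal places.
axis z_0 = ẑ; lever o_n−o_0 = (-1.0000,1.0000,0.0000)
cross product → J_v[:, 0] = (-1.0000,-1.0000,0.0000)
J_ω[:, 0] = z_0
entry J[0][0] = -1.0000

-1.000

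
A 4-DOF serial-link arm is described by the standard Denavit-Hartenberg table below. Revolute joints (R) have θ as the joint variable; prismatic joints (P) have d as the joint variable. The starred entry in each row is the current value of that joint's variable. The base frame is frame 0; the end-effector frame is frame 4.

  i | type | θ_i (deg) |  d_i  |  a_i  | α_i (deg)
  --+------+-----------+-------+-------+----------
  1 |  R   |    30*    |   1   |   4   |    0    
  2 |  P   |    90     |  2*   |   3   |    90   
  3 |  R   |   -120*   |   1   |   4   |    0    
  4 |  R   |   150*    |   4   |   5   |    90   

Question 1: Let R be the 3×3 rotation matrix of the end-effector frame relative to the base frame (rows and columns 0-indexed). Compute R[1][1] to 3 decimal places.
End-effector y-axis (col 1 of R) = (0.8660,0.5000,0.0000)
R[1][1] = 0.5000

0.500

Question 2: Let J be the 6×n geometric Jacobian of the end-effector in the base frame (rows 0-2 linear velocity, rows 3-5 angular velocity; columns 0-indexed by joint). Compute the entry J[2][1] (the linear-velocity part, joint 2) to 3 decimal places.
prismatic axis z_1 = (0.0000,0.0000,1.0000)
J_v[:, 1] = z_1; J_ω[:, 1] = (0,0,0)
entry J[2][1] = 1.0000

1.000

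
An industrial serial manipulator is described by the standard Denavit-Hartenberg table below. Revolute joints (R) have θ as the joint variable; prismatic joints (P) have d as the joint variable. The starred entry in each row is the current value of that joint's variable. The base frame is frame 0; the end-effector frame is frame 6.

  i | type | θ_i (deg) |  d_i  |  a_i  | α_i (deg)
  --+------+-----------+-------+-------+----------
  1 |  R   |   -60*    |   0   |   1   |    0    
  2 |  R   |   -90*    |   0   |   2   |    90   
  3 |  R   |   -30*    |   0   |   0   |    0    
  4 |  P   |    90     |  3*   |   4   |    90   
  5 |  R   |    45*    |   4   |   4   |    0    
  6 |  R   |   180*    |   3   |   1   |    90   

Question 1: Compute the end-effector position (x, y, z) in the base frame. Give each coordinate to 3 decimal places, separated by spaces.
after link 1: o_1 = (0.5000, -0.8660, 0.0000)
after link 2: o_2 = (-1.2321, -1.8660, 0.0000)
after link 3: o_3 = (-1.2321, -1.8660, 0.0000)
after link 4: o_4 = (-4.4641, -0.2679, 3.4641)
after link 5: o_5 = (-10.1031, -0.2576, 3.9136)
after link 6: o_6 = (-11.6933, -1.9923, 1.8012)

-11.693 -1.992 1.801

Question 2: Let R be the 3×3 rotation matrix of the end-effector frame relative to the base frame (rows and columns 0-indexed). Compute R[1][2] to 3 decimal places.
End-effector z-axis (col 2 of R) = (-0.0474,0.7891,-0.6124)
R[1][2] = 0.7891

0.789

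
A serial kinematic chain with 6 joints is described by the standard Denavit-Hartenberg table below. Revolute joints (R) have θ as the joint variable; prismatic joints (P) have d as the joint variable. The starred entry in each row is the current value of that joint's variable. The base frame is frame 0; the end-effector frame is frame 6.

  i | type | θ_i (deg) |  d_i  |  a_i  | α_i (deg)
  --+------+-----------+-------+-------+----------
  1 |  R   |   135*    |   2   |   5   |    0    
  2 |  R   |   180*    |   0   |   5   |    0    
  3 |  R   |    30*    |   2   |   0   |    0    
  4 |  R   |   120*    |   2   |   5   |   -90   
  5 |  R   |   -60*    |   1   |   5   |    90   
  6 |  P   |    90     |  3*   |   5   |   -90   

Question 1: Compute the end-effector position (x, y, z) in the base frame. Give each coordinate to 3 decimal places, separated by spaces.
after link 1: o_1 = (-3.5355, 3.5355, 2.0000)
after link 2: o_2 = (-0.0000, -0.0000, 2.0000)
after link 3: o_3 = (-0.0000, -0.0000, 4.0000)
after link 4: o_4 = (-1.2941, 4.8296, 6.0000)
after link 5: o_5 = (-2.9071, 6.9856, 10.3301)
after link 6: o_6 = (-7.0643, 3.1820, 11.8301)

-7.064 3.182 11.830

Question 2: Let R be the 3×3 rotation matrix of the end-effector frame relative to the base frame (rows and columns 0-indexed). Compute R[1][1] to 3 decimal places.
0.837

End-effector y-axis (col 1 of R) = (-0.2241,0.8365,-0.5000)
R[1][1] = 0.8365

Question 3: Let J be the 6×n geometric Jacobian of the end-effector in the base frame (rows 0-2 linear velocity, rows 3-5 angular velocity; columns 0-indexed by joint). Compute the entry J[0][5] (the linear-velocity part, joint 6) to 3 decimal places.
prismatic axis z_5 = (0.2241,-0.8365,0.5000)
J_v[:, 5] = z_5; J_ω[:, 5] = (0,0,0)
entry J[0][5] = 0.2241

0.224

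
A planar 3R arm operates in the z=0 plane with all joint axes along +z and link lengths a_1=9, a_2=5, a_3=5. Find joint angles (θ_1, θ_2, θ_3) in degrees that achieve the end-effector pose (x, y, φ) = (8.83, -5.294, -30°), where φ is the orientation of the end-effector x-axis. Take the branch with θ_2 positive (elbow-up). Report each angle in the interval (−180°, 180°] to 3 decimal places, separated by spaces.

-59.997 150.003 -120.006

wrist centre = target − a_3·(cos φ, sin φ) = (4.4999, -2.7940)
cos θ_2 = (28.0553−9²−5²)/(2·9·5) = -0.8661; θ_2 = 150.0031° (elbow-up)
β = atan2(-2.7940,4.4999) = -31.8364°; ψ = atan2(2.4998,4.6697) = 28.1607°
θ_1 = β − ψ = -59.9971°
θ_3 = φ − θ_1 − θ_2 = -120.0060° (wrapped to (-180°,180°])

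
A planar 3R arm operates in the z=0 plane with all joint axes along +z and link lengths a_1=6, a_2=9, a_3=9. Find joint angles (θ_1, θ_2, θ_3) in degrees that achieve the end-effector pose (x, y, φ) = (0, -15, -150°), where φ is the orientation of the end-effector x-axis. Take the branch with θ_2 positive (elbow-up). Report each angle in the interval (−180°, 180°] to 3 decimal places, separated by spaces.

-90.000 60.000 -120.000

wrist centre = target − a_3·(cos φ, sin φ) = (7.7942, -10.5000)
cos θ_2 = (171.0000−6²−9²)/(2·6·9) = 0.5000; θ_2 = 60.0000° (elbow-up)
β = atan2(-10.5000,7.7942) = -53.4132°; ψ = atan2(7.7942,10.5000) = 36.5868°
θ_1 = β − ψ = -90.0000°
θ_3 = φ − θ_1 − θ_2 = -120.0000° (wrapped to (-180°,180°])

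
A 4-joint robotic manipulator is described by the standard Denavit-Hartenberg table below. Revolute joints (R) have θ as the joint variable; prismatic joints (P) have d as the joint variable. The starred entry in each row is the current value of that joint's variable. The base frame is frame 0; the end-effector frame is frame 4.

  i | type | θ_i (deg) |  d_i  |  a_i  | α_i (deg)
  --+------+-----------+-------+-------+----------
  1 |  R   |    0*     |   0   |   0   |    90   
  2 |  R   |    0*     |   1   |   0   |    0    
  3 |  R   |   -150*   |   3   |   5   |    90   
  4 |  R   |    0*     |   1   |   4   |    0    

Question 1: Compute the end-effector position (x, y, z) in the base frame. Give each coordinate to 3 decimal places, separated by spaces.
-8.294 -4.000 -3.634

after link 1: o_1 = (0.0000, 0.0000, 0.0000)
after link 2: o_2 = (0.0000, -1.0000, 0.0000)
after link 3: o_3 = (-4.3301, -4.0000, -2.5000)
after link 4: o_4 = (-8.2942, -4.0000, -3.6340)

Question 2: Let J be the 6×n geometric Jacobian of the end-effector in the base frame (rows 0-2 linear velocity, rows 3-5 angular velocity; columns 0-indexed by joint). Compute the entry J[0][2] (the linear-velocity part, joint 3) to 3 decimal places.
3.634

axis z_2 = (0.0000,-1.0000,0.0000); lever o_n−o_2 = (-8.2942,-3.0000,-3.6340)
cross product → J_v[:, 2] = (3.6340,-0.0000,-8.2942)
J_ω[:, 2] = z_2
entry J[0][2] = 3.6340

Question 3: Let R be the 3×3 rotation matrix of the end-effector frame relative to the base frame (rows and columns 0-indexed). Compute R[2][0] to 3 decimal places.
End-effector x-axis (col 0 of R) = (-0.8660,-0.0000,-0.5000)
R[2][0] = -0.5000

-0.500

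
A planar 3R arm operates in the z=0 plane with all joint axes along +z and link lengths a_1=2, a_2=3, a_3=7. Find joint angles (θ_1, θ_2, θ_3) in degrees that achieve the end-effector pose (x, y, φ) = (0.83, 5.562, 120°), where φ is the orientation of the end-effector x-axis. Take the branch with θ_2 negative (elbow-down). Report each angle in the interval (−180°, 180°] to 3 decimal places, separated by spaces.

wrist centre = target − a_3·(cos φ, sin φ) = (4.3300, -0.5002)
cos θ_2 = (18.9991−2²−3²)/(2·2·3) = 0.4999; θ_2 = -60.0051° (elbow-down)
β = atan2(-0.5002,4.3300) = -6.5893°; ψ = atan2(-2.5982,3.4998) = -36.5900°
θ_1 = β − ψ = 30.0007°
θ_3 = φ − θ_1 − θ_2 = 150.0044° (wrapped to (-180°,180°])

30.001 -60.005 150.004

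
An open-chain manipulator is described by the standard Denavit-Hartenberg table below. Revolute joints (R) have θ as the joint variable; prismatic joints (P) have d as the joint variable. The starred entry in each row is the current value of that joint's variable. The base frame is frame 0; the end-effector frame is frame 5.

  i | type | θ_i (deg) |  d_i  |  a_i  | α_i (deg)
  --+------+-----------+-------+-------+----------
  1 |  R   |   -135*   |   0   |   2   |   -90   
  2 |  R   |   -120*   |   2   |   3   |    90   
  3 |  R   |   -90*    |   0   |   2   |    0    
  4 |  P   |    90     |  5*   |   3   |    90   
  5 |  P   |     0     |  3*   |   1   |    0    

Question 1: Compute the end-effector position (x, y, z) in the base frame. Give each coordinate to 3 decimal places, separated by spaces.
after link 1: o_1 = (-1.4142, -1.4142, 0.0000)
after link 2: o_2 = (1.0607, -1.7678, 2.5981)
after link 3: o_3 = (-0.3536, -0.3536, 2.5981)
after link 4: o_4 = (3.7690, 3.7690, 2.6962)
after link 5: o_5 = (2.0012, 6.2438, 3.5622)

2.001 6.244 3.562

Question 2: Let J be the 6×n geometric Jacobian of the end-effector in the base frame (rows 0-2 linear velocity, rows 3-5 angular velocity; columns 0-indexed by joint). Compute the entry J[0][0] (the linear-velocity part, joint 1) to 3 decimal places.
axis z_0 = ẑ; lever o_n−o_0 = (2.0012,6.2438,3.5622)
cross product → J_v[:, 0] = (-6.2438,2.0012,0.0000)
J_ω[:, 0] = z_0
entry J[0][0] = -6.2438

-6.244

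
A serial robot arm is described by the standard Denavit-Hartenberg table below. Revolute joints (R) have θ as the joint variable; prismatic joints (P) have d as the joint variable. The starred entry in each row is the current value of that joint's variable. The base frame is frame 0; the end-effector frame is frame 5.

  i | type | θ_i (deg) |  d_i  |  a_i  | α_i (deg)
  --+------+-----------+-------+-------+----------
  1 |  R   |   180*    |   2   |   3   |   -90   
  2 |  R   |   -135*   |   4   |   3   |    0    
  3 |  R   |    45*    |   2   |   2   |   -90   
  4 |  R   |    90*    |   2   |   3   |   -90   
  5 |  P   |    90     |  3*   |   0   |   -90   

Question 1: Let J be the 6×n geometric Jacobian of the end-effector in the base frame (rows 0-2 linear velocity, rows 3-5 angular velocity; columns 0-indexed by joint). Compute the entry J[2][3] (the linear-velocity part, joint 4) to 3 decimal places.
axis z_3 = (-1.0000,0.0000,0.0000); lever o_n−o_3 = (-2.0000,3.0000,-3.0000)
cross product → J_v[:, 3] = (-0.0000,-3.0000,-3.0000)
J_ω[:, 3] = z_3
entry J[2][3] = -3.0000

-3.000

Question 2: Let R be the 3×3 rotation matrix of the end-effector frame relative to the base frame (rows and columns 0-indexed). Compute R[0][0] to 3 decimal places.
End-effector x-axis (col 0 of R) = (1.0000,0.0000,-0.0000)
R[0][0] = 1.0000

1.000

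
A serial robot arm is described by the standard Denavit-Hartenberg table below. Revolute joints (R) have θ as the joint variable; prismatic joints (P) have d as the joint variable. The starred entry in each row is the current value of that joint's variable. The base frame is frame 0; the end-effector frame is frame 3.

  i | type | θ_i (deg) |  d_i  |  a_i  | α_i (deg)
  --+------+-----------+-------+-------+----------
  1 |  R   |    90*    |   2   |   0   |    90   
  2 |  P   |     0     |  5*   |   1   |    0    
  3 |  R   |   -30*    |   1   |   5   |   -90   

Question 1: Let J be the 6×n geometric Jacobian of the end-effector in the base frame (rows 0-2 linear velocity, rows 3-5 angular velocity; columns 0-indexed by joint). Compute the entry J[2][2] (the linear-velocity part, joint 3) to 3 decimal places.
4.330

axis z_2 = (1.0000,-0.0000,0.0000); lever o_n−o_2 = (1.0000,4.3301,-2.5000)
cross product → J_v[:, 2] = (-0.0000,2.5000,4.3301)
J_ω[:, 2] = z_2
entry J[2][2] = 4.3301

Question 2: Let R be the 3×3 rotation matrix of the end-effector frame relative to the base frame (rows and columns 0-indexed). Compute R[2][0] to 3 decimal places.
End-effector x-axis (col 0 of R) = (0.0000,0.8660,-0.5000)
R[2][0] = -0.5000

-0.500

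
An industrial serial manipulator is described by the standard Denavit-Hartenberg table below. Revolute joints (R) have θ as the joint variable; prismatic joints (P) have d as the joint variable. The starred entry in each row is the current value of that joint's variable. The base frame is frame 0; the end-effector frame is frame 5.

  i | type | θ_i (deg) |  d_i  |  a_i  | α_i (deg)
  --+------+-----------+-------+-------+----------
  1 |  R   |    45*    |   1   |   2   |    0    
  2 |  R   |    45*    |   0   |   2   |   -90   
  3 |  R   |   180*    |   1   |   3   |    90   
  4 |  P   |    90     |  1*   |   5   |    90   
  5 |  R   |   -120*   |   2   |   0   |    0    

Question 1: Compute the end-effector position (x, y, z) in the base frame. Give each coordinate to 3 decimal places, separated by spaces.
after link 1: o_1 = (1.4142, 1.4142, 1.0000)
after link 2: o_2 = (1.4142, 3.4142, 1.0000)
after link 3: o_3 = (0.4142, 0.4142, 1.0000)
after link 4: o_4 = (-4.5858, 0.4142, 0.0000)
after link 5: o_5 = (-4.5858, -1.5858, -0.0000)

-4.586 -1.586 -0.000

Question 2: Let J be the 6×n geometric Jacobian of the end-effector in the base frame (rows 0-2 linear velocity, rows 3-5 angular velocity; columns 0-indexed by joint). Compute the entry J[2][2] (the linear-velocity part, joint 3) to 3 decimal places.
5.000

axis z_2 = (-1.0000,0.0000,0.0000); lever o_n−o_2 = (-6.0000,-5.0000,-1.0000)
cross product → J_v[:, 2] = (0.0000,-1.0000,5.0000)
J_ω[:, 2] = z_2
entry J[2][2] = 5.0000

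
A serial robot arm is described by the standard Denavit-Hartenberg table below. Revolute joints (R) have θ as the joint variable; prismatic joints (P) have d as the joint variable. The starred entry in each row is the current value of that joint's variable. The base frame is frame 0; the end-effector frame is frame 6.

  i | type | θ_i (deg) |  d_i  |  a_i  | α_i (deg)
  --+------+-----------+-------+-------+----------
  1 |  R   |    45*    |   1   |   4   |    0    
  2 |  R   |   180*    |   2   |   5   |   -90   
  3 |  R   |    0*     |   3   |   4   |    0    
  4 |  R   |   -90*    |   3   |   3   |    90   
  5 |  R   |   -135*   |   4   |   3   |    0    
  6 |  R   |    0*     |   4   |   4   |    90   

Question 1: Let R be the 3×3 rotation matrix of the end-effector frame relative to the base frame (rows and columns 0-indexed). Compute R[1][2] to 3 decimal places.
End-effector z-axis (col 2 of R) = (0.5000,-0.5000,-0.7071)
R[1][2] = -0.5000

-0.500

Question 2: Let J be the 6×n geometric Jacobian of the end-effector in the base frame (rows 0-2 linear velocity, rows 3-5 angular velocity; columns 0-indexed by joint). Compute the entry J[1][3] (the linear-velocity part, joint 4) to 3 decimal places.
axis z_3 = (0.7071,-0.7071,0.0000); lever o_n−o_3 = (4.2782,7.0355,-1.9497)
cross product → J_v[:, 3] = (1.3787,1.3787,8.0000)
J_ω[:, 3] = z_3
entry J[1][3] = 1.3787

1.379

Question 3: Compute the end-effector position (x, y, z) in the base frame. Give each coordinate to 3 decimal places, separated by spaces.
2.864 1.379 1.050

after link 1: o_1 = (2.8284, 2.8284, 1.0000)
after link 2: o_2 = (-0.7071, -0.7071, 3.0000)
after link 3: o_3 = (-1.4142, -5.6569, 3.0000)
after link 4: o_4 = (0.7071, -7.7782, 6.0000)
after link 5: o_5 = (2.0355, -3.4497, 3.8787)
after link 6: o_6 = (2.8640, 1.3787, 1.0503)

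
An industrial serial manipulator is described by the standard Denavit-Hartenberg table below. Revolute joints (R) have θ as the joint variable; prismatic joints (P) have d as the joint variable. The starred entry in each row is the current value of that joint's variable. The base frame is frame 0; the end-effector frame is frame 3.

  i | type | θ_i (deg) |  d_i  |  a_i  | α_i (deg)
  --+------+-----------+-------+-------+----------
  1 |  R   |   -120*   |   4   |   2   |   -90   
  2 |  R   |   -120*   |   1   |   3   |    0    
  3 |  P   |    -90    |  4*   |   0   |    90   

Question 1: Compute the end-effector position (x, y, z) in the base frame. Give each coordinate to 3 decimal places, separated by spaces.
4.080 -2.933 6.598

after link 1: o_1 = (-1.0000, -1.7321, 4.0000)
after link 2: o_2 = (0.6160, -0.9330, 6.5981)
after link 3: o_3 = (4.0801, -2.9330, 6.5981)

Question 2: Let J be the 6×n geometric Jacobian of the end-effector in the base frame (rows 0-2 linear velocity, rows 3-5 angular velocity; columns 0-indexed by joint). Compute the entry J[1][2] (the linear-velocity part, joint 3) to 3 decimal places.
-0.500

prismatic axis z_2 = (0.8660,-0.5000,0.0000)
J_v[:, 2] = z_2; J_ω[:, 2] = (0,0,0)
entry J[1][2] = -0.5000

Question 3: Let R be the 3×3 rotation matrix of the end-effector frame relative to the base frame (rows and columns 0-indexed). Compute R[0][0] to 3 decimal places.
End-effector x-axis (col 0 of R) = (0.4330,0.7500,-0.5000)
R[0][0] = 0.4330

0.433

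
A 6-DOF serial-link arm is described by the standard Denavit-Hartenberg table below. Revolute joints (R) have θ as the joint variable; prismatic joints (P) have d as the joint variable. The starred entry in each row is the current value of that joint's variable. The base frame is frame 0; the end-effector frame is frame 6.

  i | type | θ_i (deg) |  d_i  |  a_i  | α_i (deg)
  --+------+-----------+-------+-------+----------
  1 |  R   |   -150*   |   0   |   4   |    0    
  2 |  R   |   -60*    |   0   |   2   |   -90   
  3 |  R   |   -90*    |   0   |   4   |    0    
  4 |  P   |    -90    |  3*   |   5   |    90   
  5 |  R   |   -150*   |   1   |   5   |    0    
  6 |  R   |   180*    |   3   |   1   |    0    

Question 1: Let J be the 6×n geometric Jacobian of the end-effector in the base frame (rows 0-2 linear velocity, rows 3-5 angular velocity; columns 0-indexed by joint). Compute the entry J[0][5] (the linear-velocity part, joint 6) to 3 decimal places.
axis z_5 = (0.0000,-0.0000,-1.0000); lever o_n−o_5 = (0.5000,-0.8660,-3.0000)
cross product → J_v[:, 5] = (-0.8660,-0.5000,0.0000)
J_ω[:, 5] = z_5
entry J[0][5] = -0.8660

-0.866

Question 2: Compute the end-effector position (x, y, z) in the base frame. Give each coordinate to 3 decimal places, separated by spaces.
after link 1: o_1 = (-3.4641, -2.0000, 0.0000)
after link 2: o_2 = (-5.1962, -1.0000, 0.0000)
after link 3: o_3 = (-5.1962, -1.0000, 4.0000)
after link 4: o_4 = (-2.3660, -6.0981, 4.0000)
after link 5: o_5 = (-4.8660, -1.7679, 3.0000)
after link 6: o_6 = (-4.3660, -2.6340, 0.0000)

-4.366 -2.634 0.000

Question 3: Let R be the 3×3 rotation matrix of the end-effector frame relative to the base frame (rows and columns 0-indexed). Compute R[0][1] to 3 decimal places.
-0.866

End-effector y-axis (col 1 of R) = (-0.8660,-0.5000,0.0000)
R[0][1] = -0.8660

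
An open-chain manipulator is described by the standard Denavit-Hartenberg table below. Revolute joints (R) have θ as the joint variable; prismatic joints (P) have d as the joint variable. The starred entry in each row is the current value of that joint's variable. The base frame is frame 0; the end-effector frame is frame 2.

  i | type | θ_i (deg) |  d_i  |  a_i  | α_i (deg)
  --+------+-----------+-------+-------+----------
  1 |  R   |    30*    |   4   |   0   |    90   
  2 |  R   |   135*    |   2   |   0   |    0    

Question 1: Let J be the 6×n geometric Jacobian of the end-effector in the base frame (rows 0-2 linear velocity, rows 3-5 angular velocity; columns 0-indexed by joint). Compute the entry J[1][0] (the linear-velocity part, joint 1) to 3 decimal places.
1.000

axis z_0 = ẑ; lever o_n−o_0 = (1.0000,-1.7321,4.0000)
cross product → J_v[:, 0] = (1.7321,1.0000,-0.0000)
J_ω[:, 0] = z_0
entry J[1][0] = 1.0000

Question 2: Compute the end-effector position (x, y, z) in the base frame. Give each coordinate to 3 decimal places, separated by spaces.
after link 1: o_1 = (0.0000, 0.0000, 4.0000)
after link 2: o_2 = (1.0000, -1.7321, 4.0000)

1.000 -1.732 4.000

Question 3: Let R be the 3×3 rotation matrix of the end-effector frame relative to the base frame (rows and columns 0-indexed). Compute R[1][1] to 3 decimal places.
End-effector y-axis (col 1 of R) = (-0.6124,-0.3536,-0.7071)
R[1][1] = -0.3536

-0.354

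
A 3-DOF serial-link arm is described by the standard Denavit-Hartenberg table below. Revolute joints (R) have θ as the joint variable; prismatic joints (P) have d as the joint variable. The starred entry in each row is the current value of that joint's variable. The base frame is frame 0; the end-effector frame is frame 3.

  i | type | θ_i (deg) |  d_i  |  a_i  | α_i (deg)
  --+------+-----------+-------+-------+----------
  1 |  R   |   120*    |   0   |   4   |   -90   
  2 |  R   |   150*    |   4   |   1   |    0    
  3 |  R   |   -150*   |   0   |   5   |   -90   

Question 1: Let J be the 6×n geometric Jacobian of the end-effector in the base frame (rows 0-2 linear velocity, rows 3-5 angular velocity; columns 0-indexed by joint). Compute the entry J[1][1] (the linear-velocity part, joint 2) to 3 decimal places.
axis z_1 = (-0.8660,-0.5000,0.0000); lever o_n−o_1 = (-5.5311,1.5801,-0.5000)
cross product → J_v[:, 1] = (0.2500,-0.4330,-4.1340)
J_ω[:, 1] = z_1
entry J[1][1] = -0.4330

-0.433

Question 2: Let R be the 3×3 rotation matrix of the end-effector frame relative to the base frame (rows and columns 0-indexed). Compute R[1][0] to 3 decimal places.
End-effector x-axis (col 0 of R) = (-0.5000,0.8660,0.0000)
R[1][0] = 0.8660

0.866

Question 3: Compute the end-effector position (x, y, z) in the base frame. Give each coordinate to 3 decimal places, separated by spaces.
after link 1: o_1 = (-2.0000, 3.4641, 0.0000)
after link 2: o_2 = (-5.0311, 0.7141, -0.5000)
after link 3: o_3 = (-7.5311, 5.0442, -0.5000)

-7.531 5.044 -0.500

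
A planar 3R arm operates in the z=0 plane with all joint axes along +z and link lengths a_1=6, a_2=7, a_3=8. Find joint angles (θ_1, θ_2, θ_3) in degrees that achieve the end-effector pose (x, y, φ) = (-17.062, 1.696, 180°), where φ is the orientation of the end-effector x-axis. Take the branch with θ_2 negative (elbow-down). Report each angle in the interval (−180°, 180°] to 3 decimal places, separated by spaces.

wrist centre = target − a_3·(cos φ, sin φ) = (-9.0620, 1.6960)
cos θ_2 = (84.9963−6²−7²)/(2·6·7) = -0.0000; θ_2 = -90.0026° (elbow-down)
β = atan2(1.6960,-9.0620) = 169.3994°; ψ = atan2(-7.0000,5.9997) = -49.4002°
θ_1 = β − ψ = 218.7996°
θ_3 = φ − θ_1 − θ_2 = 51.2029° (wrapped to (-180°,180°])

-141.200 -90.003 51.203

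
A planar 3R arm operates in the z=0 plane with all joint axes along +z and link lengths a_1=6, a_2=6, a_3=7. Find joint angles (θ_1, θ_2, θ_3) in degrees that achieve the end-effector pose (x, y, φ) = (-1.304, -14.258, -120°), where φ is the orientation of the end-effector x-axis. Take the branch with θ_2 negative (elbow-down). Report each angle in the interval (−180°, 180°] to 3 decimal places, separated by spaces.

wrist centre = target − a_3·(cos φ, sin φ) = (2.1960, -8.1958)
cos θ_2 = (71.9939−6²−6²)/(2·6·6) = -0.0001; θ_2 = -90.0048° (elbow-down)
β = atan2(-8.1958,2.1960) = -75.0004°; ψ = atan2(-6.0000,5.9995) = -45.0024°
θ_1 = β − ψ = -29.9980°
θ_3 = φ − θ_1 − θ_2 = 0.0028° (wrapped to (-180°,180°])

-29.998 -90.005 0.003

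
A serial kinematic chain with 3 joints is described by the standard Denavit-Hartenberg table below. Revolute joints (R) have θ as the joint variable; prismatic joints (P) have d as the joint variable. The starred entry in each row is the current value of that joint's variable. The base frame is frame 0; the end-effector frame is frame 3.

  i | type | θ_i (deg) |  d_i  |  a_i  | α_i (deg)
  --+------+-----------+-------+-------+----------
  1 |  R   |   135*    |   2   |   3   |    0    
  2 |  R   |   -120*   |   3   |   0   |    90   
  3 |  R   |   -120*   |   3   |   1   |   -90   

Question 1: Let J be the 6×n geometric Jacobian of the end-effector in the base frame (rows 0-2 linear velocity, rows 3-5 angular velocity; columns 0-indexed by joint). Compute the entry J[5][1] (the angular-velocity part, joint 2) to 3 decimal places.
1.000

axis z_1 = (0.0000,0.0000,1.0000); lever o_n−o_1 = (0.2935,-3.0272,2.1340)
cross product → J_v[:, 1] = (3.0272,0.2935,-0.0000)
J_ω[:, 1] = z_1
entry J[5][1] = 1.0000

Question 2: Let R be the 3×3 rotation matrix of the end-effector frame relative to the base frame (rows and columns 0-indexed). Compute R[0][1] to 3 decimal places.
-0.259

End-effector y-axis (col 1 of R) = (-0.2588,0.9659,-0.0000)
R[0][1] = -0.2588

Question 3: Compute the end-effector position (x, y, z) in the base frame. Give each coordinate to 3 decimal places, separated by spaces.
-1.828 -0.906 4.134

after link 1: o_1 = (-2.1213, 2.1213, 2.0000)
after link 2: o_2 = (-2.1213, 2.1213, 5.0000)
after link 3: o_3 = (-1.8278, -0.9059, 4.1340)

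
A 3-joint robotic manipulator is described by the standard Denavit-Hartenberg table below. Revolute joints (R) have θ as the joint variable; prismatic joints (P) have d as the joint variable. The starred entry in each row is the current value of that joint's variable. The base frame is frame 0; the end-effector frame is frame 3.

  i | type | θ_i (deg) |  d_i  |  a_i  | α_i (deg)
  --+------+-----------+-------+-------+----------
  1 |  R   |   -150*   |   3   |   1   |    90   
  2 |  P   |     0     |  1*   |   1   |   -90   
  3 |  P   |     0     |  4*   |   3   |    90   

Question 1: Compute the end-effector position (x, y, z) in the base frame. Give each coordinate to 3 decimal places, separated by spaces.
-4.830 -1.634 7.000

after link 1: o_1 = (-0.8660, -0.5000, 3.0000)
after link 2: o_2 = (-2.2321, -0.1340, 3.0000)
after link 3: o_3 = (-4.8301, -1.6340, 7.0000)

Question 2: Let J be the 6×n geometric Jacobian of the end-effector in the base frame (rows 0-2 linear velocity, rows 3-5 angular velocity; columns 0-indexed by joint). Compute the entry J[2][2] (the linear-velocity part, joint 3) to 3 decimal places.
1.000

prismatic axis z_2 = (0.0000,0.0000,1.0000)
J_v[:, 2] = z_2; J_ω[:, 2] = (0,0,0)
entry J[2][2] = 1.0000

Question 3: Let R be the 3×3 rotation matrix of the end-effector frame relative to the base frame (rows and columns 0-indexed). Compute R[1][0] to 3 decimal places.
End-effector x-axis (col 0 of R) = (-0.8660,-0.5000,0.0000)
R[1][0] = -0.5000

-0.500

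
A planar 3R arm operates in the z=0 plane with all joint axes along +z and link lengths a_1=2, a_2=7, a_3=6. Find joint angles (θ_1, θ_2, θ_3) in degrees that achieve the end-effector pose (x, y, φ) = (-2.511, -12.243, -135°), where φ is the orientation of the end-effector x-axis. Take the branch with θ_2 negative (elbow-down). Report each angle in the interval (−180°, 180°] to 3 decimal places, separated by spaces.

-30.012 -59.990 -44.998

wrist centre = target − a_3·(cos φ, sin φ) = (1.7316, -8.0004)
cos θ_2 = (67.0043−2²−7²)/(2·2·7) = 0.5002; θ_2 = -59.9898° (elbow-down)
β = atan2(-8.0004,1.7316) = -77.7870°; ψ = atan2(-6.0616,5.5011) = -47.7751°
θ_1 = β − ψ = -30.0119°
θ_3 = φ − θ_1 − θ_2 = -44.9983° (wrapped to (-180°,180°])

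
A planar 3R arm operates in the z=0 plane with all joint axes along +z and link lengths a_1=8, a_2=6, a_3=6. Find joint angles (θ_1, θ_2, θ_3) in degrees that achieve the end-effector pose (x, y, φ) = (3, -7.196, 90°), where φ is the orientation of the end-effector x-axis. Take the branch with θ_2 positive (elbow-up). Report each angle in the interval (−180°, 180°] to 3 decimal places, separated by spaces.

-90.002 30.005 149.997

wrist centre = target − a_3·(cos φ, sin φ) = (3.0000, -13.1960)
cos θ_2 = (183.1344−8²−6²)/(2·8·6) = 0.8660; θ_2 = 30.0048° (elbow-up)
β = atan2(-13.1960,3.0000) = -77.1920°; ψ = atan2(3.0004,13.1959) = 12.8099°
θ_1 = β − ψ = -90.0019°
θ_3 = φ − θ_1 − θ_2 = 149.9971° (wrapped to (-180°,180°])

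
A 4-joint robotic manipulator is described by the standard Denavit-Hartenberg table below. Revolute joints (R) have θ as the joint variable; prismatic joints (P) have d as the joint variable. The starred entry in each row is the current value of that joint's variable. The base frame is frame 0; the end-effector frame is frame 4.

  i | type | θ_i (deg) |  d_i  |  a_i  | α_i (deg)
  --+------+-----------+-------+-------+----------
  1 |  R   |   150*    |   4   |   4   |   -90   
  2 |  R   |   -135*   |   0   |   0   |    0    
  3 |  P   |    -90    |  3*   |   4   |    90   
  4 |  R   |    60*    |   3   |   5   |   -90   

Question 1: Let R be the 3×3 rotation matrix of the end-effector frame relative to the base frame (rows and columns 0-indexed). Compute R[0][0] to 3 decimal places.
End-effector x-axis (col 0 of R) = (-0.1268,-0.9268,-0.3536)
R[0][0] = -0.1268

-0.127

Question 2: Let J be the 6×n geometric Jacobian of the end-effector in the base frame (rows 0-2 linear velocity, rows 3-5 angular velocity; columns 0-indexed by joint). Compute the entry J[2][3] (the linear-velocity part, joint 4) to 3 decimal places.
3.062

axis z_3 = (-0.6124,0.3536,-0.7071); lever o_n−o_3 = (-2.4712,-3.5732,-3.8891)
cross product → J_v[:, 3] = (-3.9017,-0.6341,3.0619)
J_ω[:, 3] = z_3
entry J[2][3] = 3.0619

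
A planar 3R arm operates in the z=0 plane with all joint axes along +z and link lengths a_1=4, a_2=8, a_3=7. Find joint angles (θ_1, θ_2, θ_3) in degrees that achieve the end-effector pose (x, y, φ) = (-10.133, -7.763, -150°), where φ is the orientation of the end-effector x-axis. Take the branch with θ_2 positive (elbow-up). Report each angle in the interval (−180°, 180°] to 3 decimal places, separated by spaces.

119.995 135.001 -44.996

wrist centre = target − a_3·(cos φ, sin φ) = (-4.0708, -4.2630)
cos θ_2 = (34.7448−4²−8²)/(2·4·8) = -0.7071; θ_2 = 135.0005° (elbow-up)
β = atan2(-4.2630,-4.0708) = -133.6790°; ψ = atan2(5.6568,-1.6569) = 106.3256°
θ_1 = β − ψ = -240.0046°
θ_3 = φ − θ_1 − θ_2 = -44.9960° (wrapped to (-180°,180°])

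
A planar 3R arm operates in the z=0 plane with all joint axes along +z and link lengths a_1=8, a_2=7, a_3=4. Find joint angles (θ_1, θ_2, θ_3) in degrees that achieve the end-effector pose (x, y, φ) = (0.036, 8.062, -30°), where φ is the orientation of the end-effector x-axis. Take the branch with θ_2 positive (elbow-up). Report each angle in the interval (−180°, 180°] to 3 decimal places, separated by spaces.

wrist centre = target − a_3·(cos φ, sin φ) = (-3.4281, 10.0620)
cos θ_2 = (112.9957−8²−7²)/(2·8·7) = -0.0000; θ_2 = 90.0022° (elbow-up)
β = atan2(10.0620,-3.4281) = 108.8139°; ψ = atan2(7.0000,7.9997) = 41.1869°
θ_1 = β − ψ = 67.6270°
θ_3 = φ − θ_1 − θ_2 = 172.3708° (wrapped to (-180°,180°])

67.627 90.002 172.371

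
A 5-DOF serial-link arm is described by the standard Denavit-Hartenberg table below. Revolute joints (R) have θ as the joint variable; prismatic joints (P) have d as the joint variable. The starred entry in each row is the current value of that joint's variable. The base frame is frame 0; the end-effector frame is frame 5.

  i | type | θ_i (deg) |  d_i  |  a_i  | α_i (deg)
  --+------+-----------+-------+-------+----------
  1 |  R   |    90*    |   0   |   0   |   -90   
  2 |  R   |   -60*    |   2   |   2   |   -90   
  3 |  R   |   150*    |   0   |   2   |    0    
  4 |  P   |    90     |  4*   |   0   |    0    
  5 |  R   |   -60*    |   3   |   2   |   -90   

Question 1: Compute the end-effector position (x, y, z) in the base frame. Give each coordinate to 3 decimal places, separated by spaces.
after link 1: o_1 = (0.0000, 0.0000, 0.0000)
after link 2: o_2 = (-2.0000, 1.0000, 1.7321)
after link 3: o_3 = (-1.0000, 0.1340, 0.2321)
after link 4: o_4 = (-1.0000, 3.5981, -1.7679)
after link 5: o_5 = (-1.0000, 5.1962, -5.0000)

-1.000 5.196 -5.000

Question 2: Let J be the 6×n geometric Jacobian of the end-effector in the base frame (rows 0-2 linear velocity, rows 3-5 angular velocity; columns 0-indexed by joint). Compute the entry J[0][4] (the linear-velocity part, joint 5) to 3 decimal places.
axis z_4 = (-0.0000,0.8660,-0.5000); lever o_n−o_4 = (-0.0000,1.5981,-3.2321)
cross product → J_v[:, 4] = (-2.0000,0.0000,0.0000)
J_ω[:, 4] = z_4
entry J[0][4] = -2.0000

-2.000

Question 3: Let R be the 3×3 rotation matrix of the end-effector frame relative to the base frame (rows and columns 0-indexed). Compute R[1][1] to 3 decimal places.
End-effector y-axis (col 1 of R) = (-0.0000,-0.8660,0.5000)
R[1][1] = -0.8660

-0.866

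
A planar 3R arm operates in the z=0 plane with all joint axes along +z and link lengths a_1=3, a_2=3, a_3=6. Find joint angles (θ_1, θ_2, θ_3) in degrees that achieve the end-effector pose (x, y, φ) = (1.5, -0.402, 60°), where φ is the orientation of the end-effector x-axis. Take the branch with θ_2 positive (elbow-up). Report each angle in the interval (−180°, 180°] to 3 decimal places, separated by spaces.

-119.997 29.995 150.003

wrist centre = target − a_3·(cos φ, sin φ) = (-1.5000, -5.5982)
cos θ_2 = (33.5893−3²−3²)/(2·3·3) = 0.8661; θ_2 = 29.9946° (elbow-up)
β = atan2(-5.5982,-1.5000) = -104.9998°; ψ = atan2(1.4998,5.5982) = 14.9973°
θ_1 = β − ψ = -119.9971°
θ_3 = φ − θ_1 − θ_2 = 150.0025° (wrapped to (-180°,180°])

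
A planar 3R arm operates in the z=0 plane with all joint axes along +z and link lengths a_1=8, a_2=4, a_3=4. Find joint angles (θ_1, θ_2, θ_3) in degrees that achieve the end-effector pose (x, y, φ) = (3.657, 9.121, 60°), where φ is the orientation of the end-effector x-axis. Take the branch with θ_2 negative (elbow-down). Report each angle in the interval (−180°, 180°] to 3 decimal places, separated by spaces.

wrist centre = target − a_3·(cos φ, sin φ) = (1.6570, 5.6569)
cos θ_2 = (34.7461−8²−4²)/(2·8·4) = -0.7071; θ_2 = -134.9988° (elbow-down)
β = atan2(5.6569,1.6570) = 73.6738°; ψ = atan2(-2.8285,5.1716) = -28.6753°
θ_1 = β − ψ = 102.3491°
θ_3 = φ − θ_1 − θ_2 = 92.6497° (wrapped to (-180°,180°])

102.349 -134.999 92.650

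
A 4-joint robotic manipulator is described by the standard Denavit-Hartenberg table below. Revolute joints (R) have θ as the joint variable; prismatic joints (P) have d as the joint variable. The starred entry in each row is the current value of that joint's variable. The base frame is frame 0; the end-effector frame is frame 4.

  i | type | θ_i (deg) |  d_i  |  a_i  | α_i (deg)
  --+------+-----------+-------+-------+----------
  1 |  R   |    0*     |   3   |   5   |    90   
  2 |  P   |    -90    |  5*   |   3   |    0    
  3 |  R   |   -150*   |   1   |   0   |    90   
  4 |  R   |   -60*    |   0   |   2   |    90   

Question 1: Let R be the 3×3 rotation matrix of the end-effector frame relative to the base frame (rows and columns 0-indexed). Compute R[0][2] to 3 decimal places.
0.433

End-effector z-axis (col 2 of R) = (0.4330,0.5000,-0.7500)
R[0][2] = 0.4330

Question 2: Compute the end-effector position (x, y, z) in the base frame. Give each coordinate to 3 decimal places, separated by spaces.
4.500 -4.268 0.866

after link 1: o_1 = (5.0000, 0.0000, 3.0000)
after link 2: o_2 = (5.0000, -5.0000, 0.0000)
after link 3: o_3 = (5.0000, -6.0000, 0.0000)
after link 4: o_4 = (4.5000, -4.2679, 0.8660)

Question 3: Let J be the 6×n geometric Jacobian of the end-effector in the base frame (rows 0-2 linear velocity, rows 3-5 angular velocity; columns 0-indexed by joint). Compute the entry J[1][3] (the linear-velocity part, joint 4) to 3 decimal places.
axis z_3 = (0.8660,-0.0000,0.5000); lever o_n−o_3 = (-0.5000,1.7321,0.8660)
cross product → J_v[:, 3] = (-0.8660,-1.0000,1.5000)
J_ω[:, 3] = z_3
entry J[1][3] = -1.0000

-1.000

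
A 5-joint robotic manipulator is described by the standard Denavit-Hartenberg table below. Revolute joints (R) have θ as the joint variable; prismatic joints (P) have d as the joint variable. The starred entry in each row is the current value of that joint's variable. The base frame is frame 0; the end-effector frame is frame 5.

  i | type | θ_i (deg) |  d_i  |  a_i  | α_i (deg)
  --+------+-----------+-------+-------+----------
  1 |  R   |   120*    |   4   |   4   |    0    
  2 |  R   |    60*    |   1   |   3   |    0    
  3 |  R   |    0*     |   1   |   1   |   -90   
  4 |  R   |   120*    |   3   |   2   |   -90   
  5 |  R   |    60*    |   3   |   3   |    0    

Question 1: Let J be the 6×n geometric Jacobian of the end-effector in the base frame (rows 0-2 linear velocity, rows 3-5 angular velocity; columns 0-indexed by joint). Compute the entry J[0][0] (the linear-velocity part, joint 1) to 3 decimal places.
-3.062

axis z_0 = ẑ; lever o_n−o_0 = (-1.6519,3.0622,4.4689)
cross product → J_v[:, 0] = (-3.0622,-1.6519,0.0000)
J_ω[:, 0] = z_0
entry J[0][0] = -3.0622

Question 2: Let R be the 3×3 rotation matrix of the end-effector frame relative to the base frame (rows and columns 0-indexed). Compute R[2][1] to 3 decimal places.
0.750

End-effector y-axis (col 1 of R) = (-0.4330,0.5000,0.7500)
R[2][1] = 0.7500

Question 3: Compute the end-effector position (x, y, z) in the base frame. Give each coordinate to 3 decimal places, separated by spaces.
-1.652 3.062 4.469

after link 1: o_1 = (-2.0000, 3.4641, 4.0000)
after link 2: o_2 = (-5.0000, 3.4641, 5.0000)
after link 3: o_3 = (-6.0000, 3.4641, 6.0000)
after link 4: o_4 = (-5.0000, 0.4641, 4.2679)
after link 5: o_5 = (-1.6519, 3.0622, 4.4689)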